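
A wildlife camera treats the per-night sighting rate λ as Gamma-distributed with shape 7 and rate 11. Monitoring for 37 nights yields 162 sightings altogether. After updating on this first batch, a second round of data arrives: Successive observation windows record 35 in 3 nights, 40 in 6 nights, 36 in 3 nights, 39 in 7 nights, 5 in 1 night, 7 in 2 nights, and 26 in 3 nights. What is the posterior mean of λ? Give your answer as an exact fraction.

357/73

Total count 162 over total exposure 37 nights.
After the first batch: Gamma(7 + 162, 11 + 37) = Gamma(169, 48).
Total count: 35 + 40 + 36 + 39 + 5 + 7 + 26 = 188.
Total exposure: 3 + 6 + 3 + 7 + 1 + 2 + 3 = 25 nights.
After the second batch: Gamma(169 + 188, 48 + 25) = Gamma(357, 73).
Posterior mean = α'/β' = 357/73.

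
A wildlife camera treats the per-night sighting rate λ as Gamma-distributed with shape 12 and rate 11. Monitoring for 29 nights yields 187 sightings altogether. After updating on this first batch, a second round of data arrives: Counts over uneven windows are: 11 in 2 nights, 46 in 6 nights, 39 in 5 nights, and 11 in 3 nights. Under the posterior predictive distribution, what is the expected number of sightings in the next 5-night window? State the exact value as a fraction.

765/28

Total count 187 over total exposure 29 nights.
After the first batch: Gamma(12 + 187, 11 + 29) = Gamma(199, 40).
Total count: 11 + 46 + 39 + 11 = 107.
Total exposure: 2 + 6 + 5 + 3 = 16 nights.
After the second batch: Gamma(199 + 107, 40 + 16) = Gamma(306, 56).
Predictive mean over a 5-night window = T·E[λ|data] = 5·306/56 = 765/28.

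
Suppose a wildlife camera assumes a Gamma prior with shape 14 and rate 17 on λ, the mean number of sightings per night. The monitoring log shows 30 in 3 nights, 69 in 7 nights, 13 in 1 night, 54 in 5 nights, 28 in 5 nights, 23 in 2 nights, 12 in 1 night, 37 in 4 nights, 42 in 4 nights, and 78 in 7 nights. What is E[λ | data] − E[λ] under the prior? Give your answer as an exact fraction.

Total count: 30 + 69 + 13 + 54 + 28 + 23 + 12 + 37 + 42 + 78 = 386.
Total exposure: 3 + 7 + 1 + 5 + 5 + 2 + 1 + 4 + 4 + 7 = 39 nights.
The Gamma prior is conjugate for the Poisson rate, so λ | data ~ Gamma(14+386, 17+39) = Gamma(400, 56).
Posterior mean = 400/56 = 50/7; prior mean = 14/17 = 14/17. Difference = 50/7 − 14/17 = 752/119.

752/119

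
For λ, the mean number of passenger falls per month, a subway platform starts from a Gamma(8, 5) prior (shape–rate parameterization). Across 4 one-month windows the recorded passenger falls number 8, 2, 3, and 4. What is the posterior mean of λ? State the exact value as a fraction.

Total count: 8 + 2 + 3 + 4 = 17.
Total exposure: 4 months.
Conjugate update: add total count to the shape and total exposure to the rate, giving Gamma(25, 9).
Posterior mean = α'/β' = 25/9.

25/9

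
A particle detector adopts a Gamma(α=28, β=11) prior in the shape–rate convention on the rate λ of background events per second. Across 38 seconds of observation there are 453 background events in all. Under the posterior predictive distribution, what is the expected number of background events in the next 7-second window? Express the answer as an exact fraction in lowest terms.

Total count 453 over total exposure 38 seconds.
Posterior: α' = 28 + 453 = 481, β' = 11 + 38 = 49.
Predictive mean over a 7-second window = T·E[λ|data] = 7·481/49 = 481/7.

481/7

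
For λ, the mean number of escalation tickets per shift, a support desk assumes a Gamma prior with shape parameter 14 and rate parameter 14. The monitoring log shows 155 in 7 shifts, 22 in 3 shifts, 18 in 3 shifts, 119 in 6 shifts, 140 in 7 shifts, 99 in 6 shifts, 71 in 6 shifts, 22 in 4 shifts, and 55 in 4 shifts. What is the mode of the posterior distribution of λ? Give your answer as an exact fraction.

119/10

Total count: 155 + 22 + 18 + 119 + 140 + 99 + 71 + 22 + 55 = 701.
Total exposure: 7 + 3 + 3 + 6 + 7 + 6 + 6 + 4 + 4 = 46 shifts.
The Gamma prior is conjugate for the Poisson rate, so λ | data ~ Gamma(14+701, 14+46) = Gamma(715, 60).
Posterior mode = (α'−1)/β' = 714/60 = 119/10.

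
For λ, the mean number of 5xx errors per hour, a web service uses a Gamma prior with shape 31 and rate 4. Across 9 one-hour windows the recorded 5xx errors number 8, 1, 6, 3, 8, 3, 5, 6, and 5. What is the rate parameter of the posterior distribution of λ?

Total count: 8 + 1 + 6 + 3 + 8 + 3 + 5 + 6 + 5 = 45.
Total exposure: 9 hours.
Posterior: α' = 31 + 45 = 76, β' = 4 + 9 = 13.

13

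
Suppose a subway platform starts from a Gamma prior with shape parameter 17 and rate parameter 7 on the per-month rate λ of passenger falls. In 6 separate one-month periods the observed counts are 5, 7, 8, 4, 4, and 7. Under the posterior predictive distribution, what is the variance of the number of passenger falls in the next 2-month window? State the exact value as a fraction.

Total count: 5 + 7 + 8 + 4 + 4 + 7 = 35.
Total exposure: 6 months.
By Gamma–Poisson conjugacy, the posterior is Gamma(α + Σx, β + Σt) = Gamma(17 + 35, 7 + 6) = Gamma(52, 13).
The posterior predictive for a window of length T is Negative Binomial with variance T·α'·(β'+T)/β'² = 2·52·15/169 = 120/13.

120/13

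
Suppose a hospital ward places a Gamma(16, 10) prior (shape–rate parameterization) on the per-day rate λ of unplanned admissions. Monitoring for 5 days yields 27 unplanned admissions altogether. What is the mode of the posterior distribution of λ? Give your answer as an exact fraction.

14/5

Total count 27 over total exposure 5 days.
Posterior: α' = 16 + 27 = 43, β' = 10 + 5 = 15.
Posterior mode = (α'−1)/β' = 42/15 = 14/5.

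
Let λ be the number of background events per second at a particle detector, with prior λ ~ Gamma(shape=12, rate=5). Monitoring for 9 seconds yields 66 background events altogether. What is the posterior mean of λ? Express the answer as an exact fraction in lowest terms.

39/7

Total count 66 over total exposure 9 seconds.
Posterior: α' = 12 + 66 = 78, β' = 5 + 9 = 14.
Posterior mean = α'/β' = 78/14 = 39/7.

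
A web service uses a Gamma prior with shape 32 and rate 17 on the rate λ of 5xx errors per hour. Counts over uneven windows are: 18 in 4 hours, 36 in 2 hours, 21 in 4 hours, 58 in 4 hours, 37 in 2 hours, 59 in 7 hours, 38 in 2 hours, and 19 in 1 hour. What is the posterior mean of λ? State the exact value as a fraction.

Total count: 18 + 36 + 21 + 58 + 37 + 59 + 38 + 19 = 286.
Total exposure: 4 + 2 + 4 + 4 + 2 + 7 + 2 + 1 = 26 hours.
By Gamma–Poisson conjugacy, the posterior is Gamma(α + Σx, β + Σt) = Gamma(32 + 286, 17 + 26) = Gamma(318, 43).
Posterior mean = α'/β' = 318/43.

318/43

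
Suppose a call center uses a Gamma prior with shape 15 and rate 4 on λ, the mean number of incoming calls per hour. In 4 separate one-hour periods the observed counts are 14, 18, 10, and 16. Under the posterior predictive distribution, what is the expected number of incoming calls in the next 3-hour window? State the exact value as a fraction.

Total count: 14 + 18 + 10 + 16 = 58.
Total exposure: 4 hours.
By Gamma–Poisson conjugacy, the posterior is Gamma(α + Σx, β + Σt) = Gamma(15 + 58, 4 + 4) = Gamma(73, 8).
Predictive mean over a 3-hour window = T·E[λ|data] = 3·73/8 = 219/8.

219/8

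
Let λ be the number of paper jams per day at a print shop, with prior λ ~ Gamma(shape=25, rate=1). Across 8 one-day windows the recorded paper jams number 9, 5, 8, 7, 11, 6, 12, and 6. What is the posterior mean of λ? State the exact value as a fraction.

Total count: 9 + 5 + 8 + 7 + 11 + 6 + 12 + 6 = 64.
Total exposure: 8 days.
Conjugate update: add total count to the shape and total exposure to the rate, giving Gamma(89, 9).
Posterior mean = α'/β' = 89/9.

89/9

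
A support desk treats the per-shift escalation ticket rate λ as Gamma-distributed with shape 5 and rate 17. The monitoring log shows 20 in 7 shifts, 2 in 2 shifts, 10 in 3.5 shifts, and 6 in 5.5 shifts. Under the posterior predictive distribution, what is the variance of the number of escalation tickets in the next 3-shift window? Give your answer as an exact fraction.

Total count: 20 + 2 + 10 + 6 = 38.
Total exposure: 7 + 2 + 3.5 + 5.5 = 18 shifts.
The Gamma prior is conjugate for the Poisson rate, so λ | data ~ Gamma(5+38, 17+18) = Gamma(43, 35).
The posterior predictive for a window of length T is Negative Binomial with variance T·α'·(β'+T)/β'² = 3·43·38/1225 = 4902/1225.

4902/1225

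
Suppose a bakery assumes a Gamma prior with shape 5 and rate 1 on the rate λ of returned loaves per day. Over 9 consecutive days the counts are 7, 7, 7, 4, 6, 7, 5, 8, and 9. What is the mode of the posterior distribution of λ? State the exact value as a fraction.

32/5

Total count: 7 + 7 + 7 + 4 + 6 + 7 + 5 + 8 + 9 = 60.
Total exposure: 9 days.
Gamma(α, β) with Poisson data over total exposure Σt gives posterior Gamma(α+Σx, β+Σt) = Gamma(65, 10).
Posterior mode = (α'−1)/β' = 64/10 = 32/5.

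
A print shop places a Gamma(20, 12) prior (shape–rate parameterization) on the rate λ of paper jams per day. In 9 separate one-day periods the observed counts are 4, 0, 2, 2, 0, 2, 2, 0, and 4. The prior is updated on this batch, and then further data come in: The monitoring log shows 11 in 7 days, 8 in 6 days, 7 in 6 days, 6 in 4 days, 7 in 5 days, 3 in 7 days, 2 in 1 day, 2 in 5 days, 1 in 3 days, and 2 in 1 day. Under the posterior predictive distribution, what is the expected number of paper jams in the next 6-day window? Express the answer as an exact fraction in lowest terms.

Total count: 4 + 0 + 2 + 2 + 0 + 2 + 2 + 0 + 4 = 16.
Total exposure: 9 days.
After the first batch: Gamma(20 + 16, 12 + 9) = Gamma(36, 21).
Total count: 11 + 8 + 7 + 6 + 7 + 3 + 2 + 2 + 1 + 2 = 49.
Total exposure: 7 + 6 + 6 + 4 + 5 + 7 + 1 + 5 + 3 + 1 = 45 days.
After the second batch: Gamma(36 + 49, 21 + 45) = Gamma(85, 66).
Predictive mean over a 6-day window = T·E[λ|data] = 6·85/66 = 85/11.

85/11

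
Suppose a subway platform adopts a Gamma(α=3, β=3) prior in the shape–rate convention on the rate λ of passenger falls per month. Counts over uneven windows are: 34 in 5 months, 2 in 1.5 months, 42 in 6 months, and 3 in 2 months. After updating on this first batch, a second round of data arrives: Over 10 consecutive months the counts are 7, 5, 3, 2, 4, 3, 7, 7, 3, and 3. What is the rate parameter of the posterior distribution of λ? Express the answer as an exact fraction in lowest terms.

55/2

Total count: 34 + 2 + 42 + 3 = 81.
Total exposure: 5 + 1.5 + 6 + 2 = 14.5 months.
After the first batch: Gamma(3 + 81, 3 + 14.5) = Gamma(84, 35/2).
Total count: 7 + 5 + 3 + 2 + 4 + 3 + 7 + 7 + 3 + 3 = 44.
Total exposure: 10 months.
After the second batch: Gamma(84 + 44, 35/2 + 10) = Gamma(128, 55/2).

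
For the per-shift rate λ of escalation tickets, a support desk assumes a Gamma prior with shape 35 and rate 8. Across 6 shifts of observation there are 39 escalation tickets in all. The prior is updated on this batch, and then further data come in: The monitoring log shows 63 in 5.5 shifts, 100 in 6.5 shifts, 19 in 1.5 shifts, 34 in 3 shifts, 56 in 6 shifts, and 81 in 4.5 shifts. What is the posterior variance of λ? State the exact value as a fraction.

Total count 39 over total exposure 6 shifts.
After the first batch: Gamma(35 + 39, 8 + 6) = Gamma(74, 14).
Total count: 63 + 100 + 19 + 34 + 56 + 81 = 353.
Total exposure: 5.5 + 6.5 + 1.5 + 3 + 6 + 4.5 = 27 shifts.
After the second batch: Gamma(74 + 353, 14 + 27) = Gamma(427, 41).
Posterior variance = α'/β'² = 427/1681.

427/1681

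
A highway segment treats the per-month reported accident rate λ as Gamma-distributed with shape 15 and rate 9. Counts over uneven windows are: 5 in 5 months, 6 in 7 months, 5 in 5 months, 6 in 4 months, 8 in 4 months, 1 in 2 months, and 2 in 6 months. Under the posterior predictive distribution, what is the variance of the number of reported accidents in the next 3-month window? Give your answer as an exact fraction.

180/49

Total count: 5 + 6 + 5 + 6 + 8 + 1 + 2 = 33.
Total exposure: 5 + 7 + 5 + 4 + 4 + 2 + 6 = 33 months.
Gamma(α, β) with Poisson data over total exposure Σt gives posterior Gamma(α+Σx, β+Σt) = Gamma(48, 42).
The posterior predictive for a window of length T is Negative Binomial with variance T·α'·(β'+T)/β'² = 3·48·45/1764 = 180/49.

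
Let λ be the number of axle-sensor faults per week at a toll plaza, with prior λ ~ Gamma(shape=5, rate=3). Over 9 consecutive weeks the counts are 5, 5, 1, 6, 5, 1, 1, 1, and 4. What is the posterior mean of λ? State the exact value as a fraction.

17/6

Total count: 5 + 5 + 1 + 6 + 5 + 1 + 1 + 1 + 4 = 29.
Total exposure: 9 weeks.
Gamma(α, β) with Poisson data over total exposure Σt gives posterior Gamma(α+Σx, β+Σt) = Gamma(34, 12).
Posterior mean = α'/β' = 34/12 = 17/6.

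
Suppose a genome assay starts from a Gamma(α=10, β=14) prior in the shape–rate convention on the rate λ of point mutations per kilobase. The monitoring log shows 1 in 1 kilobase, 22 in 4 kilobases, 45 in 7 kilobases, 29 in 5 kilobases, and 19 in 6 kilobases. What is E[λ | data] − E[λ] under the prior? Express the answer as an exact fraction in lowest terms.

Total count: 1 + 22 + 45 + 29 + 19 = 116.
Total exposure: 1 + 4 + 7 + 5 + 6 = 23 kilobases.
The Gamma prior is conjugate for the Poisson rate, so λ | data ~ Gamma(10+116, 14+23) = Gamma(126, 37).
Posterior mean = 126/37 = 126/37; prior mean = 10/14 = 5/7. Difference = 126/37 − 5/7 = 697/259.

697/259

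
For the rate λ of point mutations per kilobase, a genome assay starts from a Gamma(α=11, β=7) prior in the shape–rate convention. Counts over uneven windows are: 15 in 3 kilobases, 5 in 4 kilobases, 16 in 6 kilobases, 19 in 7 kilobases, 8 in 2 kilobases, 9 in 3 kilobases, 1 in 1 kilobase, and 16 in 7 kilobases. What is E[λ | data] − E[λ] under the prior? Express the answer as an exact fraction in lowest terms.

13/14

Total count: 15 + 5 + 16 + 19 + 8 + 9 + 1 + 16 = 89.
Total exposure: 3 + 4 + 6 + 7 + 2 + 3 + 1 + 7 = 33 kilobases.
The Gamma prior is conjugate for the Poisson rate, so λ | data ~ Gamma(11+89, 7+33) = Gamma(100, 40).
Posterior mean = 100/40 = 5/2; prior mean = 11/7 = 11/7. Difference = 5/2 − 11/7 = 13/14.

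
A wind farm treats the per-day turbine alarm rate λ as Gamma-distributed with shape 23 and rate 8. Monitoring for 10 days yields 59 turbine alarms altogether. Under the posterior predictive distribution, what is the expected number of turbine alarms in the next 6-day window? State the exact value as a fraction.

Total count 59 over total exposure 10 days.
The Gamma prior is conjugate for the Poisson rate, so λ | data ~ Gamma(23+59, 8+10) = Gamma(82, 18).
Predictive mean over a 6-day window = T·E[λ|data] = 6·82/18 = 82/3.

82/3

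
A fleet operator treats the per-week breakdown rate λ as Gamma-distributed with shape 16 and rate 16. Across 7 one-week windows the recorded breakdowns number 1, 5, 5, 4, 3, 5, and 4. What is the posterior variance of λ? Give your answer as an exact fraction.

Total count: 1 + 5 + 5 + 4 + 3 + 5 + 4 = 27.
Total exposure: 7 weeks.
Conjugate update: add total count to the shape and total exposure to the rate, giving Gamma(43, 23).
Posterior variance = α'/β'² = 43/529.

43/529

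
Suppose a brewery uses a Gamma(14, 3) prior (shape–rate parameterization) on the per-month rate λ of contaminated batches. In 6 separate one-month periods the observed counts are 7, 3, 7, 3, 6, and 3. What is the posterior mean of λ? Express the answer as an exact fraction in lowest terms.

Total count: 7 + 3 + 7 + 3 + 6 + 3 = 29.
Total exposure: 6 months.
Conjugate update: add total count to the shape and total exposure to the rate, giving Gamma(43, 9).
Posterior mean = α'/β' = 43/9.

43/9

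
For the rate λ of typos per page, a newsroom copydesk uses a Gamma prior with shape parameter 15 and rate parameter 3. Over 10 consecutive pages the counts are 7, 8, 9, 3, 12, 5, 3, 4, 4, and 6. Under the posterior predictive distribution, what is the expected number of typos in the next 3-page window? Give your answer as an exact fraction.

Total count: 7 + 8 + 9 + 3 + 12 + 5 + 3 + 4 + 4 + 6 = 61.
Total exposure: 10 pages.
The Gamma prior is conjugate for the Poisson rate, so λ | data ~ Gamma(15+61, 3+10) = Gamma(76, 13).
Predictive mean over a 3-page window = T·E[λ|data] = 3·76/13 = 228/13.

228/13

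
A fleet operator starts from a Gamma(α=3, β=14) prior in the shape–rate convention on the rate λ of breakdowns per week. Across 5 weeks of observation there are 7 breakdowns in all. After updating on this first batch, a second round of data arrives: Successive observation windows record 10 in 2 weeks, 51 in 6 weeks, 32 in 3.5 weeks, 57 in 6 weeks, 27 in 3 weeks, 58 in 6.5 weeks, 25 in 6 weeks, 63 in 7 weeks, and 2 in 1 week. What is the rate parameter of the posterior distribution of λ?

60

Total count 7 over total exposure 5 weeks.
After the first batch: Gamma(3 + 7, 14 + 5) = Gamma(10, 19).
Total count: 10 + 51 + 32 + 57 + 27 + 58 + 25 + 63 + 2 = 325.
Total exposure: 2 + 6 + 3.5 + 6 + 3 + 6.5 + 6 + 7 + 1 = 41 weeks.
After the second batch: Gamma(10 + 325, 19 + 41) = Gamma(335, 60).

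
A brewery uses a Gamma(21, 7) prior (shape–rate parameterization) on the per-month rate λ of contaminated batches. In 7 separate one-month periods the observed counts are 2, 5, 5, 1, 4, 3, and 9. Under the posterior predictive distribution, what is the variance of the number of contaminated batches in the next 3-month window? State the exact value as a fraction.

Total count: 2 + 5 + 5 + 1 + 4 + 3 + 9 = 29.
Total exposure: 7 months.
Conjugate update: add total count to the shape and total exposure to the rate, giving Gamma(50, 14).
The posterior predictive for a window of length T is Negative Binomial with variance T·α'·(β'+T)/β'² = 3·50·17/196 = 1275/98.

1275/98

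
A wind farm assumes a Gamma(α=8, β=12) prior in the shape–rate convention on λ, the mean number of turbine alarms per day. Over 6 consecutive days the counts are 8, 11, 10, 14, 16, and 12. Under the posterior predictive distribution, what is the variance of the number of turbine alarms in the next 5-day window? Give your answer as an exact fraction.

9085/324

Total count: 8 + 11 + 10 + 14 + 16 + 12 = 71.
Total exposure: 6 days.
By Gamma–Poisson conjugacy, the posterior is Gamma(α + Σx, β + Σt) = Gamma(8 + 71, 12 + 6) = Gamma(79, 18).
The posterior predictive for a window of length T is Negative Binomial with variance T·α'·(β'+T)/β'² = 5·79·23/324 = 9085/324.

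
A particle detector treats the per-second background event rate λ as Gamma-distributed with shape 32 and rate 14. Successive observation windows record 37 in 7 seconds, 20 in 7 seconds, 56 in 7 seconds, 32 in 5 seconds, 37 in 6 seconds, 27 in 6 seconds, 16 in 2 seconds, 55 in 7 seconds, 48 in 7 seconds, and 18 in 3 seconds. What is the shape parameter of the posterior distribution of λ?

Total count: 37 + 20 + 56 + 32 + 37 + 27 + 16 + 55 + 48 + 18 = 346.
Total exposure: 7 + 7 + 7 + 5 + 6 + 6 + 2 + 7 + 7 + 3 = 57 seconds.
Posterior: α' = 32 + 346 = 378, β' = 14 + 57 = 71.

378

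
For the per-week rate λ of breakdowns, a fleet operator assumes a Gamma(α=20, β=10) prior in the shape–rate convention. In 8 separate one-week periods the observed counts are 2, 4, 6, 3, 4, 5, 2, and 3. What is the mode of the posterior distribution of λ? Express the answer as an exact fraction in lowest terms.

8/3

Total count: 2 + 4 + 6 + 3 + 4 + 5 + 2 + 3 = 29.
Total exposure: 8 weeks.
Conjugate update: add total count to the shape and total exposure to the rate, giving Gamma(49, 18).
Posterior mode = (α'−1)/β' = 48/18 = 8/3.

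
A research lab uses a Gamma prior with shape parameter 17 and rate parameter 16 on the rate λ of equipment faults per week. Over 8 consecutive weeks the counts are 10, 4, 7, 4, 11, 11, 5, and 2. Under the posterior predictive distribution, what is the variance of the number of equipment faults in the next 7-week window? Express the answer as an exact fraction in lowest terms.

15407/576

Total count: 10 + 4 + 7 + 4 + 11 + 11 + 5 + 2 = 54.
Total exposure: 8 weeks.
Posterior: α' = 17 + 54 = 71, β' = 16 + 8 = 24.
The posterior predictive for a window of length T is Negative Binomial with variance T·α'·(β'+T)/β'² = 7·71·31/576 = 15407/576.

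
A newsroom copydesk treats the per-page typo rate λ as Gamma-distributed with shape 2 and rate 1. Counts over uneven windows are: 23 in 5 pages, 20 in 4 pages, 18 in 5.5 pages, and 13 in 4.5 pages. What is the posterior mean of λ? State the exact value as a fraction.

Total count: 23 + 20 + 18 + 13 = 74.
Total exposure: 5 + 4 + 5.5 + 4.5 = 19 pages.
By Gamma–Poisson conjugacy, the posterior is Gamma(α + Σx, β + Σt) = Gamma(2 + 74, 1 + 19) = Gamma(76, 20).
Posterior mean = α'/β' = 76/20 = 19/5.

19/5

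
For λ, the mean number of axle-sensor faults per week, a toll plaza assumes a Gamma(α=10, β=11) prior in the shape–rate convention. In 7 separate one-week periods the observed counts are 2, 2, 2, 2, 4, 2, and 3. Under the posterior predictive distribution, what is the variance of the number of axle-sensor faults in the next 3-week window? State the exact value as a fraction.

Total count: 2 + 2 + 2 + 2 + 4 + 2 + 3 = 17.
Total exposure: 7 weeks.
Gamma(α, β) with Poisson data over total exposure Σt gives posterior Gamma(α+Σx, β+Σt) = Gamma(27, 18).
The posterior predictive for a window of length T is Negative Binomial with variance T·α'·(β'+T)/β'² = 3·27·21/324 = 21/4.

21/4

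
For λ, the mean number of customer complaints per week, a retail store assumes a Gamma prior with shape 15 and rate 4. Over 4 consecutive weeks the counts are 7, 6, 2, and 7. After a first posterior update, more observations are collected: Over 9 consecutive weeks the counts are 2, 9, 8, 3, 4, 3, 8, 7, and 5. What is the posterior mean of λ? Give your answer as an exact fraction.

Total count: 7 + 6 + 2 + 7 = 22.
Total exposure: 4 weeks.
After the first batch: Gamma(15 + 22, 4 + 4) = Gamma(37, 8).
Total count: 2 + 9 + 8 + 3 + 4 + 3 + 8 + 7 + 5 = 49.
Total exposure: 9 weeks.
After the second batch: Gamma(37 + 49, 8 + 9) = Gamma(86, 17).
Posterior mean = α'/β' = 86/17.

86/17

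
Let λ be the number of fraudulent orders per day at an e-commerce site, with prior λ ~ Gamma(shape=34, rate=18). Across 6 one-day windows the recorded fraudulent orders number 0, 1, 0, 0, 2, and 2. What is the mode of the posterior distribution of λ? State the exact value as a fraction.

Total count: 0 + 1 + 0 + 0 + 2 + 2 = 5.
Total exposure: 6 days.
Conjugate update: add total count to the shape and total exposure to the rate, giving Gamma(39, 24).
Posterior mode = (α'−1)/β' = 38/24 = 19/12.

19/12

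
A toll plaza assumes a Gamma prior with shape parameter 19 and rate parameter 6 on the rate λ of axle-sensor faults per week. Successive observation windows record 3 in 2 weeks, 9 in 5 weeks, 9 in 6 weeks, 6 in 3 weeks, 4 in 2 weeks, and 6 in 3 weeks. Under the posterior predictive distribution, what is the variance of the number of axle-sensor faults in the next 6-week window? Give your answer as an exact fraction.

Total count: 3 + 9 + 9 + 6 + 4 + 6 = 37.
Total exposure: 2 + 5 + 6 + 3 + 2 + 3 = 21 weeks.
Posterior: α' = 19 + 37 = 56, β' = 6 + 21 = 27.
The posterior predictive for a window of length T is Negative Binomial with variance T·α'·(β'+T)/β'² = 6·56·33/729 = 1232/81.

1232/81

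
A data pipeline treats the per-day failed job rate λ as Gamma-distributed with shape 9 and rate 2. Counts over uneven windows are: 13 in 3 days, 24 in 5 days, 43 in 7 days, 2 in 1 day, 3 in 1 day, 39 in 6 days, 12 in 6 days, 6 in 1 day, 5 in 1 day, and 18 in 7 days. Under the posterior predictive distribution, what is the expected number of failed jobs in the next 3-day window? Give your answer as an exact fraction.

Total count: 13 + 24 + 43 + 2 + 3 + 39 + 12 + 6 + 5 + 18 = 165.
Total exposure: 3 + 5 + 7 + 1 + 1 + 6 + 6 + 1 + 1 + 7 = 38 days.
Conjugate update: add total count to the shape and total exposure to the rate, giving Gamma(174, 40).
Predictive mean over a 3-day window = T·E[λ|data] = 3·174/40 = 261/20.

261/20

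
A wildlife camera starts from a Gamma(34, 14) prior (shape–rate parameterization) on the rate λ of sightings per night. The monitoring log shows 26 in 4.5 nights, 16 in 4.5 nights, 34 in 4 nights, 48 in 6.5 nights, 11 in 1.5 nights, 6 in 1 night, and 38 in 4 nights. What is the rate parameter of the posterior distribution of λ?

40

Total count: 26 + 16 + 34 + 48 + 11 + 6 + 38 = 179.
Total exposure: 4.5 + 4.5 + 4 + 6.5 + 1.5 + 1 + 4 = 26 nights.
Conjugate update: add total count to the shape and total exposure to the rate, giving Gamma(213, 40).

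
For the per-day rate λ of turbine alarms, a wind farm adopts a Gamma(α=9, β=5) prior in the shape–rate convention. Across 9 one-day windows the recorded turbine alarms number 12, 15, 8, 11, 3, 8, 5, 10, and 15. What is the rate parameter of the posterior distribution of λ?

Total count: 12 + 15 + 8 + 11 + 3 + 8 + 5 + 10 + 15 = 87.
Total exposure: 9 days.
Posterior: α' = 9 + 87 = 96, β' = 5 + 9 = 14.

14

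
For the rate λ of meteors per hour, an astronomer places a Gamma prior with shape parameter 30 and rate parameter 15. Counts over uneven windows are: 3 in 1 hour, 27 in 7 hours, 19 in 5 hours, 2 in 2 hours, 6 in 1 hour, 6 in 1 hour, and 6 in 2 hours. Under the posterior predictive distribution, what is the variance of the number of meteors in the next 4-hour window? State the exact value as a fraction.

3762/289

Total count: 3 + 27 + 19 + 2 + 6 + 6 + 6 = 69.
Total exposure: 1 + 7 + 5 + 2 + 1 + 1 + 2 = 19 hours.
By Gamma–Poisson conjugacy, the posterior is Gamma(α + Σx, β + Σt) = Gamma(30 + 69, 15 + 19) = Gamma(99, 34).
The posterior predictive for a window of length T is Negative Binomial with variance T·α'·(β'+T)/β'² = 4·99·38/1156 = 3762/289.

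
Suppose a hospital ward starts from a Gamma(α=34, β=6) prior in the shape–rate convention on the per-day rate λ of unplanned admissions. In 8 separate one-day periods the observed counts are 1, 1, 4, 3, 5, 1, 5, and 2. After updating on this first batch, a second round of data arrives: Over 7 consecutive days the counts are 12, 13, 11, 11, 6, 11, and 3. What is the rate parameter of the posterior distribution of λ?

21

Total count: 1 + 1 + 4 + 3 + 5 + 1 + 5 + 2 = 22.
Total exposure: 8 days.
After the first batch: Gamma(34 + 22, 6 + 8) = Gamma(56, 14).
Total count: 12 + 13 + 11 + 11 + 6 + 11 + 3 = 67.
Total exposure: 7 days.
After the second batch: Gamma(56 + 67, 14 + 7) = Gamma(123, 21).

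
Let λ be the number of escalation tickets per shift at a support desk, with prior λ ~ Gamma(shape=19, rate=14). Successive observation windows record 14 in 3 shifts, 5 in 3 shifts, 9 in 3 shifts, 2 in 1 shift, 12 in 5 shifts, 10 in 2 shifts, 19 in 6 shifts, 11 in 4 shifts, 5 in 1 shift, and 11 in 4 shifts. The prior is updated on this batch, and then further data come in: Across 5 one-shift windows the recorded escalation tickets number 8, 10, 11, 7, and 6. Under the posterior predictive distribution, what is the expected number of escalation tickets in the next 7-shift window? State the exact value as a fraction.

371/17

Total count: 14 + 5 + 9 + 2 + 12 + 10 + 19 + 11 + 5 + 11 = 98.
Total exposure: 3 + 3 + 3 + 1 + 5 + 2 + 6 + 4 + 1 + 4 = 32 shifts.
After the first batch: Gamma(19 + 98, 14 + 32) = Gamma(117, 46).
Total count: 8 + 10 + 11 + 7 + 6 = 42.
Total exposure: 5 shifts.
After the second batch: Gamma(117 + 42, 46 + 5) = Gamma(159, 51).
Predictive mean over a 7-shift window = T·E[λ|data] = 7·159/51 = 371/17.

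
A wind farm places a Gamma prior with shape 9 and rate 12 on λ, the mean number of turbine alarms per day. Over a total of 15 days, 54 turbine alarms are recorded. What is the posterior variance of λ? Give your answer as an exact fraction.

Total count 54 over total exposure 15 days.
The Gamma prior is conjugate for the Poisson rate, so λ | data ~ Gamma(9+54, 12+15) = Gamma(63, 27).
Posterior variance = α'/β'² = 63/729 = 7/81.

7/81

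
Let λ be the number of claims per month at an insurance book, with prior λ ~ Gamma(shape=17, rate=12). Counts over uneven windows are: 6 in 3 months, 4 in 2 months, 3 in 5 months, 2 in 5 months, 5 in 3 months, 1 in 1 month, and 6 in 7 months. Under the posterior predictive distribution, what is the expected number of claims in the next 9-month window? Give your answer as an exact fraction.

Total count: 6 + 4 + 3 + 2 + 5 + 1 + 6 = 27.
Total exposure: 3 + 2 + 5 + 5 + 3 + 1 + 7 = 26 months.
By Gamma–Poisson conjugacy, the posterior is Gamma(α + Σx, β + Σt) = Gamma(17 + 27, 12 + 26) = Gamma(44, 38).
Predictive mean over a 9-month window = T·E[λ|data] = 9·44/38 = 198/19.

198/19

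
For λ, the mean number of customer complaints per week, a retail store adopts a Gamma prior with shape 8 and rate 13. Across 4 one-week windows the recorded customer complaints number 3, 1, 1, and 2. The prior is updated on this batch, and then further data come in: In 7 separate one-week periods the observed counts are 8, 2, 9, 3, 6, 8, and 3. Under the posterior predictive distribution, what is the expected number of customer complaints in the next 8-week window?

Total count: 3 + 1 + 1 + 2 = 7.
Total exposure: 4 weeks.
After the first batch: Gamma(8 + 7, 13 + 4) = Gamma(15, 17).
Total count: 8 + 2 + 9 + 3 + 6 + 8 + 3 = 39.
Total exposure: 7 weeks.
After the second batch: Gamma(15 + 39, 17 + 7) = Gamma(54, 24).
Predictive mean over an 8-week window = T·E[λ|data] = 8·54/24 = 18.

18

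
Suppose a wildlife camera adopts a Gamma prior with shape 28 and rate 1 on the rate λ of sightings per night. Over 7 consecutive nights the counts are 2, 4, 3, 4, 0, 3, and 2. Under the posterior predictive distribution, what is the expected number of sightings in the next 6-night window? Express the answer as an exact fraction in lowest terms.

Total count: 2 + 4 + 3 + 4 + 0 + 3 + 2 = 18.
Total exposure: 7 nights.
Posterior: α' = 28 + 18 = 46, β' = 1 + 7 = 8.
Predictive mean over a 6-night window = T·E[λ|data] = 6·46/8 = 69/2.

69/2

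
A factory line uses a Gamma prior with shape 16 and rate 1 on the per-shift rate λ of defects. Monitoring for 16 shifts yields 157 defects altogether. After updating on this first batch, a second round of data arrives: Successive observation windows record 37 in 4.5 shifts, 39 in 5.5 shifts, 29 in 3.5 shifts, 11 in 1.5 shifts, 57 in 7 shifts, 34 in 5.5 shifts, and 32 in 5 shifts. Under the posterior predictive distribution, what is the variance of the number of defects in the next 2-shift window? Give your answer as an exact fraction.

169744/9801

Total count 157 over total exposure 16 shifts.
After the first batch: Gamma(16 + 157, 1 + 16) = Gamma(173, 17).
Total count: 37 + 39 + 29 + 11 + 57 + 34 + 32 = 239.
Total exposure: 4.5 + 5.5 + 3.5 + 1.5 + 7 + 5.5 + 5 = 32.5 shifts.
After the second batch: Gamma(173 + 239, 17 + 32.5) = Gamma(412, 99/2).
The posterior predictive for a window of length T is Negative Binomial with variance T·α'·(β'+T)/β'² = 2·412·(103/2)/(9801/4) = 169744/9801.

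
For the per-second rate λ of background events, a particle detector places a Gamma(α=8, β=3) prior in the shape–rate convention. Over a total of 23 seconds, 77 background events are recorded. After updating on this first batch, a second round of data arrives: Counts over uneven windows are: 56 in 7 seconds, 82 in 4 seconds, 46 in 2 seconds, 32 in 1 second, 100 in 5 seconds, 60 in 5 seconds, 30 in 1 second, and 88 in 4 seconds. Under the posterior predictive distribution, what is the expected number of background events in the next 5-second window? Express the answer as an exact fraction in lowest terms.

579/11

Total count 77 over total exposure 23 seconds.
After the first batch: Gamma(8 + 77, 3 + 23) = Gamma(85, 26).
Total count: 56 + 82 + 46 + 32 + 100 + 60 + 30 + 88 = 494.
Total exposure: 7 + 4 + 2 + 1 + 5 + 5 + 1 + 4 = 29 seconds.
After the second batch: Gamma(85 + 494, 26 + 29) = Gamma(579, 55).
Predictive mean over a 5-second window = T·E[λ|data] = 5·579/55 = 579/11.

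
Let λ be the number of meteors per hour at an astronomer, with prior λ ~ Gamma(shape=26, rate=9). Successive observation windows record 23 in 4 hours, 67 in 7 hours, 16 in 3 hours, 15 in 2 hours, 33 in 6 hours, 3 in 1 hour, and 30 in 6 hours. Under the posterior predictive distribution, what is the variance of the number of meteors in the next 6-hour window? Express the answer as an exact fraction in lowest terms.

14058/361

Total count: 23 + 67 + 16 + 15 + 33 + 3 + 30 = 187.
Total exposure: 4 + 7 + 3 + 2 + 6 + 1 + 6 = 29 hours.
The Gamma prior is conjugate for the Poisson rate, so λ | data ~ Gamma(26+187, 9+29) = Gamma(213, 38).
The posterior predictive for a window of length T is Negative Binomial with variance T·α'·(β'+T)/β'² = 6·213·44/1444 = 14058/361.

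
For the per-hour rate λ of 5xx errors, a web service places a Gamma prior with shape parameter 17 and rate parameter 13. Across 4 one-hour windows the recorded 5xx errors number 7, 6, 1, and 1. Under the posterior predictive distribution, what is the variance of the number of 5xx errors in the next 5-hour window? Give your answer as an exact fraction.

Total count: 7 + 6 + 1 + 1 = 15.
Total exposure: 4 hours.
Gamma(α, β) with Poisson data over total exposure Σt gives posterior Gamma(α+Σx, β+Σt) = Gamma(32, 17).
The posterior predictive for a window of length T is Negative Binomial with variance T·α'·(β'+T)/β'² = 5·32·22/289 = 3520/289.

3520/289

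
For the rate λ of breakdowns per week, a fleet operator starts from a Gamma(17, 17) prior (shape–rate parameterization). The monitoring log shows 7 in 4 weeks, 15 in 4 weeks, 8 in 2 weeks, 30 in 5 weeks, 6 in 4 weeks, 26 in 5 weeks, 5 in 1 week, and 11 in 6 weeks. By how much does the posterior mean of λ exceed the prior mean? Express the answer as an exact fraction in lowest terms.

Total count: 7 + 15 + 8 + 30 + 6 + 26 + 5 + 11 = 108.
Total exposure: 4 + 4 + 2 + 5 + 4 + 5 + 1 + 6 = 31 weeks.
The Gamma prior is conjugate for the Poisson rate, so λ | data ~ Gamma(17+108, 17+31) = Gamma(125, 48).
Posterior mean = 125/48 = 125/48; prior mean = 17/17 = 1. Difference = 125/48 − 1 = 77/48.

77/48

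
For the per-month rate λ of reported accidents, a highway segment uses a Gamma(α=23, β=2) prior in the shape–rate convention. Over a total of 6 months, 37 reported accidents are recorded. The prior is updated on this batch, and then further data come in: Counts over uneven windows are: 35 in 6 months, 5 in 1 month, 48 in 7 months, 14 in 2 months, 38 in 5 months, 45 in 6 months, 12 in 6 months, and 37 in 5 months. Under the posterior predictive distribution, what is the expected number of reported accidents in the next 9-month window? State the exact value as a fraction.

Total count 37 over total exposure 6 months.
After the first batch: Gamma(23 + 37, 2 + 6) = Gamma(60, 8).
Total count: 35 + 5 + 48 + 14 + 38 + 45 + 12 + 37 = 234.
Total exposure: 6 + 1 + 7 + 2 + 5 + 6 + 6 + 5 = 38 months.
After the second batch: Gamma(60 + 234, 8 + 38) = Gamma(294, 46).
Predictive mean over a 9-month window = T·E[λ|data] = 9·294/46 = 1323/23.

1323/23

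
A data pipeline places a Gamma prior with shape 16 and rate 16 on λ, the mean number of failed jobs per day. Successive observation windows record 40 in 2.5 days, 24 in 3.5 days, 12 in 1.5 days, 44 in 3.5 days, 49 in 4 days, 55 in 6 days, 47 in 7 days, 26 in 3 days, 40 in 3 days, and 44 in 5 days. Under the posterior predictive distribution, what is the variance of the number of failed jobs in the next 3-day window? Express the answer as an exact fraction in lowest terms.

69078/3025

Total count: 40 + 24 + 12 + 44 + 49 + 55 + 47 + 26 + 40 + 44 = 381.
Total exposure: 2.5 + 3.5 + 1.5 + 3.5 + 4 + 6 + 7 + 3 + 3 + 5 = 39 days.
Posterior: α' = 16 + 381 = 397, β' = 16 + 39 = 55.
The posterior predictive for a window of length T is Negative Binomial with variance T·α'·(β'+T)/β'² = 3·397·58/3025 = 69078/3025.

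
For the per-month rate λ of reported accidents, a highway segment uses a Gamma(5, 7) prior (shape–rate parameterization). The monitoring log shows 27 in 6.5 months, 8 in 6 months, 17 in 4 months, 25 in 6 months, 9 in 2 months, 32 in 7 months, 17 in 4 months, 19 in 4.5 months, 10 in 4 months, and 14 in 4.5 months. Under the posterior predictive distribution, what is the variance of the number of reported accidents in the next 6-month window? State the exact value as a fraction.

Total count: 27 + 8 + 17 + 25 + 9 + 32 + 17 + 19 + 10 + 14 = 178.
Total exposure: 6.5 + 6 + 4 + 6 + 2 + 7 + 4 + 4.5 + 4 + 4.5 = 48.5 months.
The Gamma prior is conjugate for the Poisson rate, so λ | data ~ Gamma(5+178, 7+48.5) = Gamma(183, 111/2).
The posterior predictive for a window of length T is Negative Binomial with variance T·α'·(β'+T)/β'² = 6·183·(123/2)/(12321/4) = 30012/1369.

30012/1369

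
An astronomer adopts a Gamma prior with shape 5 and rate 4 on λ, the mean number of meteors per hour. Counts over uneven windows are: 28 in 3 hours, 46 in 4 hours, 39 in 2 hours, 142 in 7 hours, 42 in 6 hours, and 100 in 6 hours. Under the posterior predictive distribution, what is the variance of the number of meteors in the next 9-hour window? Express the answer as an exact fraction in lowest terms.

Total count: 28 + 46 + 39 + 142 + 42 + 100 = 397.
Total exposure: 3 + 4 + 2 + 7 + 6 + 6 = 28 hours.
Conjugate update: add total count to the shape and total exposure to the rate, giving Gamma(402, 32).
The posterior predictive for a window of length T is Negative Binomial with variance T·α'·(β'+T)/β'² = 9·402·41/1024 = 74169/512.

74169/512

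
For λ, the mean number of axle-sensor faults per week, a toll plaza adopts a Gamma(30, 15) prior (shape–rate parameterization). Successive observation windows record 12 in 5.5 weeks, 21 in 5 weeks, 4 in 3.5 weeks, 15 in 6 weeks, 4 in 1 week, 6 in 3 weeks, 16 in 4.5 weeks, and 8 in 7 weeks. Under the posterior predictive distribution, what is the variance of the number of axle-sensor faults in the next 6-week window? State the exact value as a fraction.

157296/10201

Total count: 12 + 21 + 4 + 15 + 4 + 6 + 16 + 8 = 86.
Total exposure: 5.5 + 5 + 3.5 + 6 + 1 + 3 + 4.5 + 7 = 35.5 weeks.
The Gamma prior is conjugate for the Poisson rate, so λ | data ~ Gamma(30+86, 15+35.5) = Gamma(116, 101/2).
The posterior predictive for a window of length T is Negative Binomial with variance T·α'·(β'+T)/β'² = 6·116·(113/2)/(10201/4) = 157296/10201.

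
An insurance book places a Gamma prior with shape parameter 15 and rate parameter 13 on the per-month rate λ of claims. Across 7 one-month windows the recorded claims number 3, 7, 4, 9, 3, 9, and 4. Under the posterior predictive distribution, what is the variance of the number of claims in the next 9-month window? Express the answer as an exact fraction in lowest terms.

7047/200

Total count: 3 + 7 + 4 + 9 + 3 + 9 + 4 = 39.
Total exposure: 7 months.
Posterior: α' = 15 + 39 = 54, β' = 13 + 7 = 20.
The posterior predictive for a window of length T is Negative Binomial with variance T·α'·(β'+T)/β'² = 9·54·29/400 = 7047/200.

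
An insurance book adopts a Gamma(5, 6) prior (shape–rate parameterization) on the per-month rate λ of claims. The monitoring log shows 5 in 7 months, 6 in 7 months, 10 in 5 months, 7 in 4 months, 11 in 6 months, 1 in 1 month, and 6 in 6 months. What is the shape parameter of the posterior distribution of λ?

51

Total count: 5 + 6 + 10 + 7 + 11 + 1 + 6 = 46.
Total exposure: 7 + 7 + 5 + 4 + 6 + 1 + 6 = 36 months.
By Gamma–Poisson conjugacy, the posterior is Gamma(α + Σx, β + Σt) = Gamma(5 + 46, 6 + 36) = Gamma(51, 42).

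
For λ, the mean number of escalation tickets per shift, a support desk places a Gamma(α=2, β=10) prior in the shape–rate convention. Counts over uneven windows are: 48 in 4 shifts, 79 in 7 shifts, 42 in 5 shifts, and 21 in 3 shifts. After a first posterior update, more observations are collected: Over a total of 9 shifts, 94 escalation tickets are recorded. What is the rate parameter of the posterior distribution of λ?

38

Total count: 48 + 79 + 42 + 21 = 190.
Total exposure: 4 + 7 + 5 + 3 = 19 shifts.
After the first batch: Gamma(2 + 190, 10 + 19) = Gamma(192, 29).
Total count 94 over total exposure 9 shifts.
After the second batch: Gamma(192 + 94, 29 + 9) = Gamma(286, 38).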